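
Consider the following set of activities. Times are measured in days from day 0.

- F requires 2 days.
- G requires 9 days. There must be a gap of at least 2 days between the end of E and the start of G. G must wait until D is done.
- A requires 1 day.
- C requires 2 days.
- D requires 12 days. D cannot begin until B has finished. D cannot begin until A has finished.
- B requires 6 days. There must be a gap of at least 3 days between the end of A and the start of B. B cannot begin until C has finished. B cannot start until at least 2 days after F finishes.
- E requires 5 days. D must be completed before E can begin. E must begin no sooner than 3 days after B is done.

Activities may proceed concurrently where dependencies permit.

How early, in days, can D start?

10

F can start immediately at day 0; it finishes at day 2.
C has no prerequisites, so it starts at day 0 and finishes at day 2.
A can start immediately at day 0; it finishes at day 1.
B needs all of A (finishes day 1, plus 3-day gap → day 4); C (finishes day 2); F (finishes day 2, plus 2-day gap → day 4). That puts its earliest start at day 4; it finishes at 4 + 6 = day 10.
D waits on B (finishes day 10); A (finishes day 1). The latest of these is day 10, which is the earliest D can start.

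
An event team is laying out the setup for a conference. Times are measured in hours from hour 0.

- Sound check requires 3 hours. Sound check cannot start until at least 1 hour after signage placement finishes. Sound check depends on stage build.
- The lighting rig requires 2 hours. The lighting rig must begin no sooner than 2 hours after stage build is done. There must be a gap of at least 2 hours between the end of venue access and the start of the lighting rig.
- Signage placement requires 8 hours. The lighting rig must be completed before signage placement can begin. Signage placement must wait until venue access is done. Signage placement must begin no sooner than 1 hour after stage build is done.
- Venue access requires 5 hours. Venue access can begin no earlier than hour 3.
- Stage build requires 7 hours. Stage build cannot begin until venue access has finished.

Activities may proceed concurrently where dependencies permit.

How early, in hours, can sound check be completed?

Venue access cannot begin until its own release at hour 3. It runs from hour 3 to 3 + 5 = hour 8.
Stage build waits on venue access (finishes hour 8), so it starts at hour 8 and finishes at 8 + 7 = hour 15.
The lighting rig needs all of stage build (finishes hour 15, plus 2-hour gap → hour 17); venue access (finishes hour 8, plus 2-hour gap → hour 10). That puts its earliest start at hour 17; it finishes at 17 + 2 = hour 19.
Signage placement cannot start until the lighting rig (finishes hour 19); venue access (finishes hour 8); stage build (finishes hour 15, plus 1-hour gap → hour 16). The controlling bound is hour 19, so signage placement finishes at 19 + 8 = hour 27.
Sound check has to wait for signage placement (finishes hour 27, plus 1-hour gap → hour 28); stage build (finishes hour 15). The latest of these is hour 28, so sound check runs hour 28 to 28 + 3 = hour 31.

31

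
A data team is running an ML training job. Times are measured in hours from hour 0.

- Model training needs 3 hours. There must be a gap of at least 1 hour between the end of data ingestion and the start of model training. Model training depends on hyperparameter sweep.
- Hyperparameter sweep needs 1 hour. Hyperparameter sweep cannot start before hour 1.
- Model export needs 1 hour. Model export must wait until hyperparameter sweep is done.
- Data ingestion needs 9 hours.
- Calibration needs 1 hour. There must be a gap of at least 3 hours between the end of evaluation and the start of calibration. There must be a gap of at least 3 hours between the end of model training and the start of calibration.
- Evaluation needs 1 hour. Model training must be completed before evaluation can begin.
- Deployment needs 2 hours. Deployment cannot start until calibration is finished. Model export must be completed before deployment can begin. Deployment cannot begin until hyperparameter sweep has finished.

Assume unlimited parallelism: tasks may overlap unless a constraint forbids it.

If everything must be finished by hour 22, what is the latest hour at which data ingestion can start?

Deployment has no dependents, so it just needs to finish by hour 22. Starting by 22 − 2 = hour 20 achieves that.
Since deployment (must start by hour 20) depends on it, calibration must finish by hour 20. Backing off its 1-hour duration gives a latest start of hour 19.
Evaluation feeds into calibration (must start by hour 19, minus 3-hour gap → hour 16); so evaluation must finish by hour 16 and therefore start by hour 15.
For model training: evaluation (must start by hour 15); calibration (must start by hour 19, minus 3-hour gap → hour 16). The most restrictive is hour 15; with a 3-hour duration, model training must start by hour 12.
Since model training (must start by hour 12, minus 1-hour gap → hour 11) depends on it, data ingestion must finish by hour 11. Backing off its 9-hour duration gives a latest start of hour 2.

2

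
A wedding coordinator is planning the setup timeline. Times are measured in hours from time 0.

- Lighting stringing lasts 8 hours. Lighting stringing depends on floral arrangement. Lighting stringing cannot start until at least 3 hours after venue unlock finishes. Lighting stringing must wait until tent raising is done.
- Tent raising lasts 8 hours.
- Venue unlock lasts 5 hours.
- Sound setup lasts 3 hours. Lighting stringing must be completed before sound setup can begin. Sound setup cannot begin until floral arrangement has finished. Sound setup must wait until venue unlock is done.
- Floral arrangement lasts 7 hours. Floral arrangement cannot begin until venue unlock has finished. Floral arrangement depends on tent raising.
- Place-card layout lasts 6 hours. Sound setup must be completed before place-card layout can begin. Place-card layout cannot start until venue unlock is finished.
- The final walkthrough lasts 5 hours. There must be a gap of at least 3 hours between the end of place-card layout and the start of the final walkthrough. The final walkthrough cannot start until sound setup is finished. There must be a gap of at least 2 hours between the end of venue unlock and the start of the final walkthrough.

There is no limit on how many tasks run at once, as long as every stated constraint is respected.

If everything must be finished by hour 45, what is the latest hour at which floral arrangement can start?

13

The final walkthrough must finish by hour 45; it takes 5 hours, so it must start by 45 − 5 = hour 40.
Place-card layout must finish before the final walkthrough (must start by hour 40, minus 3-hour gap → hour 37). With a 6-hour duration, place-card layout must start by 37 − 6 = hour 31.
Sound setup must finish in time for place-card layout (must start by hour 31); the final walkthrough (must start by hour 40). The tightest is hour 31, so sound setup must start by 31 − 3 = hour 28.
Since sound setup (must start by hour 28) depends on it, lighting stringing must finish by hour 28. Backing off its 8-hour duration gives a latest start of hour 20.
Floral arrangement feeds lighting stringing (must start by hour 20); sound setup (must start by hour 28). Taking the minimum, floral arrangement must finish by hour 20 and start by 20 − 7 = hour 13.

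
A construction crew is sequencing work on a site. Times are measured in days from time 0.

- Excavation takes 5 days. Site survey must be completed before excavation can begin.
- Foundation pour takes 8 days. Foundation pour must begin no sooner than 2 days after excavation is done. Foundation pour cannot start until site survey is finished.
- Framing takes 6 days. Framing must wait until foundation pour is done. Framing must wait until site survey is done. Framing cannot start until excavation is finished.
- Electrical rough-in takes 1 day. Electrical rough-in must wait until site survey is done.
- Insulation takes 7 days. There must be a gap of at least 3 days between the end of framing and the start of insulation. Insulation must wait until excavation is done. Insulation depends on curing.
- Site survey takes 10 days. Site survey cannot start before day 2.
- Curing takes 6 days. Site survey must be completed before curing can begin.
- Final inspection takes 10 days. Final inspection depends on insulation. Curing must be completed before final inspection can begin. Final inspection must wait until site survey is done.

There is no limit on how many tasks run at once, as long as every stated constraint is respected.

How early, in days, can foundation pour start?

Site survey cannot begin until its own release at day 2. It runs from day 2 to 2 + 10 = day 12.
After site survey (finishes day 12), excavation can start at day 12 and finishes at day 17.
Foundation pour waits on excavation (finishes day 17, plus 2-day gap → day 19); site survey (finishes day 12). The latest of these is day 19, which is the earliest foundation pour can start.

19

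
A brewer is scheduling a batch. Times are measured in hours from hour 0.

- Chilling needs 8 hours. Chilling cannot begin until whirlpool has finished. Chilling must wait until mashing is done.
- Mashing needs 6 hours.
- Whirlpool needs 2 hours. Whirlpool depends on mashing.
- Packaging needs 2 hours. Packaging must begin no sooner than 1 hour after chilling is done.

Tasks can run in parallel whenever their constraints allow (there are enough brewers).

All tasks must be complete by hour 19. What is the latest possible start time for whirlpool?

Packaging has no dependents, so it just needs to finish by hour 19. Starting by 19 − 2 = hour 17 achieves that.
Chilling has to be done before packaging (must start by hour 17, minus 1-hour gap → hour 16). That means finishing by hour 16, i.e. starting by 16 − 8 = hour 8.
Whirlpool has to be done before chilling (must start by hour 8). That means finishing by hour 8, i.e. starting by 8 − 2 = hour 6.

6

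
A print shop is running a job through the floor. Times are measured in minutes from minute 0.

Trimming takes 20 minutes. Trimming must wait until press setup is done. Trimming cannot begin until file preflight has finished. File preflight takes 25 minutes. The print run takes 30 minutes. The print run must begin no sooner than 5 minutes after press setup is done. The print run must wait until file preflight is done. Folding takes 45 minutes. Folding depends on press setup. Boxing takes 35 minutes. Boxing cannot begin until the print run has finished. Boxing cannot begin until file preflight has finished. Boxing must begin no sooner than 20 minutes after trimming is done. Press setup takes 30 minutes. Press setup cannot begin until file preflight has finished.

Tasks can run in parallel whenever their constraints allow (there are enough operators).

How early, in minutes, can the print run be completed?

90

Nothing blocks file preflight, so it runs from minute 0 to minute 25.
Press setup cannot begin until file preflight (finishes minute 25). It runs from minute 25 to 25 + 30 = minute 55.
The print run needs all of press setup (finishes minute 55, plus 5-minute gap → minute 60); file preflight (finishes minute 25). That puts its earliest start at minute 60; it finishes at 60 + 30 = minute 90.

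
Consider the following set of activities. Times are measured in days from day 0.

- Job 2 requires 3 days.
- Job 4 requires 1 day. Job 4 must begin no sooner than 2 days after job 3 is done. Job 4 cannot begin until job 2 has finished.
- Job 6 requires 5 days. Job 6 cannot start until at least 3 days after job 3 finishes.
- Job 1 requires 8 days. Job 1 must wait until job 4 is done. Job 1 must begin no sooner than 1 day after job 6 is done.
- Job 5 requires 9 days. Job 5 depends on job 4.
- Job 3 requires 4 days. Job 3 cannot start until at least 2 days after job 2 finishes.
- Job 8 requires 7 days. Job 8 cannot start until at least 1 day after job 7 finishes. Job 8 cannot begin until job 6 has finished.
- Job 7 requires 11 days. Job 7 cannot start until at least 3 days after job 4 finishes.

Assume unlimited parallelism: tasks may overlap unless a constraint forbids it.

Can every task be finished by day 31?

Nothing blocks job 2, so it runs from day 0 to day 3.
After job 2 (finishes day 3, plus 2-day gap → day 5), job 3 can start at day 5 and finishes at day 9.
Job 6 waits on job 3 (finishes day 9, plus 3-day gap → day 12), so it starts at day 12 and finishes at 12 + 5 = day 17.
Job 4 has to wait for job 3 (finishes day 9, plus 2-day gap → day 11); job 2 (finishes day 3). The latest of these is day 11, so job 4 runs day 11 to 11 + 1 = day 12.
Job 7 waits on job 4 (finishes day 12, plus 3-day gap → day 15), so it starts at day 15 and finishes at 15 + 11 = day 26.
For job 8: job 7 (finishes day 26, plus 1-day gap → day 27); job 6 (finishes day 17). Taking the maximum gives a start of day 27, and it finishes at 27 + 7 = day 34.
After job 4 (finishes day 12), job 5 can start at day 12 and finishes at day 21.
Job 1 cannot start until job 4 (finishes day 12); job 6 (finishes day 17, plus 1-day gap → day 18). The controlling bound is day 18, so job 1 finishes at 18 + 8 = day 26.
The earliest everything can be done is day 34, which is after the deadline of 31, so it is not possible.

No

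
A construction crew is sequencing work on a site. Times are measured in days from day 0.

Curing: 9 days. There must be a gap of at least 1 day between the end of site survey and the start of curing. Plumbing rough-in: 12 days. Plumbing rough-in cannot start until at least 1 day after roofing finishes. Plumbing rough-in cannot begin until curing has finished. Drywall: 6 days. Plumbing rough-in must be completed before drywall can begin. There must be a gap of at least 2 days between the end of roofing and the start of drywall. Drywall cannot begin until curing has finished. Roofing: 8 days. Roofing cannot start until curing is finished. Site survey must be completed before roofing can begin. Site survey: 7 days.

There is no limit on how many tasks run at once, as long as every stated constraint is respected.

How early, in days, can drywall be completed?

44

Nothing blocks site survey, so it runs from day 0 to day 7.
Curing cannot begin until site survey (finishes day 7, plus 1-day gap → day 8). It runs from day 8 to 8 + 9 = day 17.
Roofing has to wait for curing (finishes day 17); site survey (finishes day 7). The latest of these is day 17, so roofing runs day 17 to 17 + 8 = day 25.
Plumbing rough-in needs all of roofing (finishes day 25, plus 1-day gap → day 26); curing (finishes day 17). That puts its earliest start at day 26; it finishes at 26 + 12 = day 38.
For drywall: plumbing rough-in (finishes day 38); roofing (finishes day 25, plus 2-day gap → day 27); curing (finishes day 17). Taking the maximum gives a start of day 38, and it finishes at 38 + 6 = day 44.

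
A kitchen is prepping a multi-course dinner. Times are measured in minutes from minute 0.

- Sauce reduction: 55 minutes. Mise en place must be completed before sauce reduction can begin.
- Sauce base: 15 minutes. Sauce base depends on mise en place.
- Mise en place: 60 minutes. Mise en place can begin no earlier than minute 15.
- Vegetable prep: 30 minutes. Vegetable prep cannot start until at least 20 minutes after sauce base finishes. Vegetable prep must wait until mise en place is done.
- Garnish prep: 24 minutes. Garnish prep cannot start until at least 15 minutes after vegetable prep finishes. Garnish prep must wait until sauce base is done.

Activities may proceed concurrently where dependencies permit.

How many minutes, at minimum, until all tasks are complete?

Mise en place cannot begin until its own release at minute 15. It runs from minute 15 to 15 + 60 = minute 75.
Sauce reduction cannot begin until mise en place (finishes minute 75). It runs from minute 75 to 75 + 55 = minute 130.
After mise en place (finishes minute 75), sauce base can start at minute 75 and finishes at minute 90.
Vegetable prep has to wait for sauce base (finishes minute 90, plus 20-minute gap → minute 110); mise en place (finishes minute 75). The latest of these is minute 110, so vegetable prep runs minute 110 to 110 + 30 = minute 140.
For garnish prep: vegetable prep (finishes minute 140, plus 15-minute gap → minute 155); sauce base (finishes minute 90). Taking the maximum gives a start of minute 155, and it finishes at 155 + 24 = minute 179.
All tasks are finished once the last one completes. Finish times: Mise en place at 75, Sauce base at 90, Vegetable prep at 140, Sauce reduction at 130, Garnish prep at 179. The latest is minute 179.

179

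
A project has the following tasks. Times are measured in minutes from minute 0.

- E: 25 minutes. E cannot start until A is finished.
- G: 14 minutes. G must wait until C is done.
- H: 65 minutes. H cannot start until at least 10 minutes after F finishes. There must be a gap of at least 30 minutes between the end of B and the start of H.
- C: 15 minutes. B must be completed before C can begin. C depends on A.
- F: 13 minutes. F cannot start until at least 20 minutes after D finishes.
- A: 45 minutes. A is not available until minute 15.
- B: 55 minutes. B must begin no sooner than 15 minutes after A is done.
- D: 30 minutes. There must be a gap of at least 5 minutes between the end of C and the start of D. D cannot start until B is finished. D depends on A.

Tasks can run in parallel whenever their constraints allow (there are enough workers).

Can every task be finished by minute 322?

A cannot begin until its own release at minute 15. It runs from minute 15 to 15 + 45 = minute 60.
After A (finishes minute 60), E can start at minute 60 and finishes at minute 85.
After A (finishes minute 60, plus 15-minute gap → minute 75), B can start at minute 75 and finishes at minute 130.
C needs all of B (finishes minute 130); A (finishes minute 60). That puts its earliest start at minute 130; it finishes at 130 + 15 = minute 145.
G cannot begin until C (finishes minute 145). It runs from minute 145 to 145 + 14 = minute 159.
D cannot start until C (finishes minute 145, plus 5-minute gap → minute 150); B (finishes minute 130); A (finishes minute 60). The controlling bound is minute 150, so D finishes at 150 + 30 = minute 180.
F cannot begin until D (finishes minute 180, plus 20-minute gap → minute 200). It runs from minute 200 to 200 + 13 = minute 213.
H has to wait for F (finishes minute 213, plus 10-minute gap → minute 223); B (finishes minute 130, plus 30-minute gap → minute 160). The latest of these is minute 223, so H runs minute 223 to 223 + 65 = minute 288.
Every task is finished by minute 288, which is no later than the deadline of 322, so the schedule is feasible.

Yes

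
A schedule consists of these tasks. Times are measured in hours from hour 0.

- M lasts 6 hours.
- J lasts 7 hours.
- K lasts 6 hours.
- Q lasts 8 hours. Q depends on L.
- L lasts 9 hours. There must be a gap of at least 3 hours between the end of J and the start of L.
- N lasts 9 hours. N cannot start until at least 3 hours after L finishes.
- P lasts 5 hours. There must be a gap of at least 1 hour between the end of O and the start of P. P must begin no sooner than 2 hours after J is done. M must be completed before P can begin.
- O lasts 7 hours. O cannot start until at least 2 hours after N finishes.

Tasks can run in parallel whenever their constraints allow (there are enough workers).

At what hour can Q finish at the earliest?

J has no prerequisites, so it starts at hour 0 and finishes at hour 7.
L cannot begin until J (finishes hour 7, plus 3-hour gap → hour 10). It runs from hour 10 to 10 + 9 = hour 19.
After L (finishes hour 19), Q can start at hour 19 and finishes at hour 27.

27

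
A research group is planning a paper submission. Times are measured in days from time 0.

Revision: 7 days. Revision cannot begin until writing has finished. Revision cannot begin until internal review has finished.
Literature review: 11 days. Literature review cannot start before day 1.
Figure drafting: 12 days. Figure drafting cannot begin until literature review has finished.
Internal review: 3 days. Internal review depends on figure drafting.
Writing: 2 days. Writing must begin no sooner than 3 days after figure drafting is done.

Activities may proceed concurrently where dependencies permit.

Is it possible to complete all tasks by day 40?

After its own release at day 1, literature review can start at day 1 and finishes at day 12.
Figure drafting waits on literature review (finishes day 12), so it starts at day 12 and finishes at 12 + 12 = day 24.
Internal review cannot begin until figure drafting (finishes day 24). It runs from day 24 to 24 + 3 = day 27.
Writing waits on figure drafting (finishes day 24, plus 3-day gap → day 27), so it starts at day 27 and finishes at 27 + 2 = day 29.
For revision: writing (finishes day 29); internal review (finishes day 27). Taking the maximum gives a start of day 29, and it finishes at 29 + 7 = day 36.
Every task is finished by day 36, which is no later than the deadline of 40, so the schedule is feasible.

Yes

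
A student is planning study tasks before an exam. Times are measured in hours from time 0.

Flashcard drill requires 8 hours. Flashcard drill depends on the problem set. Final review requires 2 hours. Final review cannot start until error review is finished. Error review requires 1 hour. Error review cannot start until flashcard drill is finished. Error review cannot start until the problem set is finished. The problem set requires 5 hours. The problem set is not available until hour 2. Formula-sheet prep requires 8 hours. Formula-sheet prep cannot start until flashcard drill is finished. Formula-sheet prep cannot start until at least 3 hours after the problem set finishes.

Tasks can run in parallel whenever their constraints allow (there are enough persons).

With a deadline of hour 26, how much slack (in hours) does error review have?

8

The problem set waits on its own release at hour 2, so it starts at hour 2 and finishes at 2 + 5 = hour 7.
Flashcard drill cannot begin until the problem set (finishes hour 7). It runs from hour 7 to 7 + 8 = hour 15.
Error review needs all of flashcard drill (finishes hour 15); the problem set (finishes hour 7). That puts its earliest start at hour 15; it finishes at 15 + 1 = hour 16.

Working backward from the deadline:
Final review must finish by hour 26; it takes 2 hours, so it must start by 26 − 2 = hour 24.
Error review must finish before final review (must start by hour 24). With a 1-hour duration, error review must start by 24 − 1 = hour 23.
So error review can start as early as hour 15 and as late as hour 23, giving 23 − 15 = 8 hours of slack.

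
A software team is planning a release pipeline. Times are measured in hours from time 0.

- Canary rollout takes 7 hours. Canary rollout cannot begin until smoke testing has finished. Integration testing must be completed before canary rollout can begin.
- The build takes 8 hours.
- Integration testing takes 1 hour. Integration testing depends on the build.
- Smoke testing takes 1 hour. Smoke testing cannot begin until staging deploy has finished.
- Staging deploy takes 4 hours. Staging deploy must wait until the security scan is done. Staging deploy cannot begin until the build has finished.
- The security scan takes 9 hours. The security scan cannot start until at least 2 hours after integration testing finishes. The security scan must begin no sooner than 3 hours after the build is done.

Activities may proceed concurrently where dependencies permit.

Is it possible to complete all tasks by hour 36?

Yes

The build can start immediately at hour 0; it finishes at hour 8.
Integration testing waits on the build (finishes hour 8), so it starts at hour 8 and finishes at 8 + 1 = hour 9.
The security scan cannot start until integration testing (finishes hour 9, plus 2-hour gap → hour 11); the build (finishes hour 8, plus 3-hour gap → hour 11). The controlling bound is hour 11, so the security scan finishes at 11 + 9 = hour 20.
Staging deploy needs all of the security scan (finishes hour 20); the build (finishes hour 8). That puts its earliest start at hour 20; it finishes at 20 + 4 = hour 24.
After staging deploy (finishes hour 24), smoke testing can start at hour 24 and finishes at hour 25.
Canary rollout has to wait for smoke testing (finishes hour 25); integration testing (finishes hour 9). The latest of these is hour 25, so canary rollout runs hour 25 to 25 + 7 = hour 32.
Every task is finished by hour 32, which is no later than the deadline of 36, so the schedule is feasible.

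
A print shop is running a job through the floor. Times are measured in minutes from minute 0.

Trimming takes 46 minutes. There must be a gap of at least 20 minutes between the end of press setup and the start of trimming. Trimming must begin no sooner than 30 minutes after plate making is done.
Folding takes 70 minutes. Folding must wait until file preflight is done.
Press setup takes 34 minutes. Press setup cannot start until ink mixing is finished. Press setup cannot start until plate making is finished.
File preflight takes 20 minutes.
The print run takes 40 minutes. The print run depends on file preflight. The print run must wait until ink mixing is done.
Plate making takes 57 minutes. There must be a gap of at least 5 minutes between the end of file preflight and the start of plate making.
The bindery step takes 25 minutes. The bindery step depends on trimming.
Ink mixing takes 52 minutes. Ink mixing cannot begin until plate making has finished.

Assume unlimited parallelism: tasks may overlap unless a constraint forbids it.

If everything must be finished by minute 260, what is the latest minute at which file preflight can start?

1

The bindery step has no dependents, so it just needs to finish by minute 260. Starting by 260 − 25 = minute 235 achieves that.
Since the bindery step (must start by minute 235) depends on it, trimming must finish by minute 235. Backing off its 46-minute duration gives a latest start of minute 189.
Since trimming (must start by minute 189, minus 20-minute gap → minute 169) depends on it, press setup must finish by minute 169. Backing off its 34-minute duration gives a latest start of minute 135.
Nothing follows the print run; the deadline of minute 260 is its only limit. It must start by 260 − 40 = minute 220.
Ink mixing has several dependents: press setup (must start by minute 135); the print run (must start by minute 220). The earliest of those limits is minute 135, so ink mixing must start by 135 − 52 = minute 83.
For plate making: ink mixing (must start by minute 83); press setup (must start by minute 135); trimming (must start by minute 189, minus 30-minute gap → minute 159). The most restrictive is minute 83; with a 57-minute duration, plate making must start by minute 26.
Folding must finish by minute 260; it takes 70 minutes, so it must start by 260 − 70 = minute 190.
File preflight feeds plate making (must start by minute 26, minus 5-minute gap → minute 21); the print run (must start by minute 220); folding (must start by minute 190). Taking the minimum, file preflight must finish by minute 21 and start by 21 − 20 = minute 1.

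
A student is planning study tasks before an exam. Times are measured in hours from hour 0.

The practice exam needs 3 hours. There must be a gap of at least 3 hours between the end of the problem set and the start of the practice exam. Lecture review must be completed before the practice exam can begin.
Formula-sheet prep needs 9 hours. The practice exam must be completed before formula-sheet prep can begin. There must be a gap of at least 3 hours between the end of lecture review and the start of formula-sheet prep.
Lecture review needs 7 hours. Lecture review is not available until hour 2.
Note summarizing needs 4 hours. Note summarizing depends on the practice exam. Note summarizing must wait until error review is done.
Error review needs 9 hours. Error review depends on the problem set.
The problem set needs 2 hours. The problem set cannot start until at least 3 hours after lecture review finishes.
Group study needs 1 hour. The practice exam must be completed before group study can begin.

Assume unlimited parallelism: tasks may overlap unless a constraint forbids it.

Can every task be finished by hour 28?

No

Lecture review waits on its own release at hour 2, so it starts at hour 2 and finishes at 2 + 7 = hour 9.
The problem set waits on lecture review (finishes hour 9, plus 3-hour gap → hour 12), so it starts at hour 12 and finishes at 12 + 2 = hour 14.
After the problem set (finishes hour 14), error review can start at hour 14 and finishes at hour 23.
The practice exam has to wait for the problem set (finishes hour 14, plus 3-hour gap → hour 17); lecture review (finishes hour 9). The latest of these is hour 17, so the practice exam runs hour 17 to 17 + 3 = hour 20.
Formula-sheet prep cannot start until the practice exam (finishes hour 20); lecture review (finishes hour 9, plus 3-hour gap → hour 12). The controlling bound is hour 20, so formula-sheet prep finishes at 20 + 9 = hour 29.
Note summarizing needs all of the practice exam (finishes hour 20); error review (finishes hour 23). That puts its earliest start at hour 23; it finishes at 23 + 4 = hour 27.
Group study waits on the practice exam (finishes hour 20), so it starts at hour 20 and finishes at 20 + 1 = hour 21.
The earliest everything can be done is hour 29, which is after the deadline of 28, so it is not possible.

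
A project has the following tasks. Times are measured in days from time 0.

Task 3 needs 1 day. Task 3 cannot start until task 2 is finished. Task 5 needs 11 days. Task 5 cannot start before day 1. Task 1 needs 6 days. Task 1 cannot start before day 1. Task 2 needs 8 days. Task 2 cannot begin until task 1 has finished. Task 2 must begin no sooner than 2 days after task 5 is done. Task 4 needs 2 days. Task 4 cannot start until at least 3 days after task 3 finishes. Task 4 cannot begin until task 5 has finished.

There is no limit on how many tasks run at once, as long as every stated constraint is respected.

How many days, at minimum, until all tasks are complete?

Task 5 cannot begin until its own release at day 1. It runs from day 1 to 1 + 11 = day 12.
Task 1 waits on its own release at day 1, so it starts at day 1 and finishes at 1 + 6 = day 7.
Task 2 cannot start until task 1 (finishes day 7); task 5 (finishes day 12, plus 2-day gap → day 14). The controlling bound is day 14, so task 2 finishes at 14 + 8 = day 22.
After task 2 (finishes day 22), task 3 can start at day 22 and finishes at day 23.
Task 4 cannot start until task 3 (finishes day 23, plus 3-day gap → day 26); task 5 (finishes day 12). The controlling bound is day 26, so task 4 finishes at 26 + 2 = day 28.
All tasks are finished once the last one completes. Finish times: Task 1 at 7, Task 2 at 22, Task 3 at 23, Task 4 at 28, Task 5 at 12. The latest is day 28.

28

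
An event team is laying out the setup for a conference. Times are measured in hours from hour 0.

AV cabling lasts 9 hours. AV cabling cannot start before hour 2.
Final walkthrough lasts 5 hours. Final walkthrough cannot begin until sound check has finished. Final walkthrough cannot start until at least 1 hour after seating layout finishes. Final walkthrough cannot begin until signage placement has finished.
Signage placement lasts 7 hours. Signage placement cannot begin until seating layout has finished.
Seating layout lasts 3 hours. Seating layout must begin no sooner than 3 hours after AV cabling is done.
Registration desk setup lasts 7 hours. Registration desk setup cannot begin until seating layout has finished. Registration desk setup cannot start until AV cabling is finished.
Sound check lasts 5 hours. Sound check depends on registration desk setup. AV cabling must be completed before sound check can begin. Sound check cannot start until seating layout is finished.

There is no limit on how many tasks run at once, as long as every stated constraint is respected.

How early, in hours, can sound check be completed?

29

AV cabling waits on its own release at hour 2, so it starts at hour 2 and finishes at 2 + 9 = hour 11.
Seating layout waits on AV cabling (finishes hour 11, plus 3-hour gap → hour 14), so it starts at hour 14 and finishes at 14 + 3 = hour 17.
Registration desk setup has to wait for seating layout (finishes hour 17); AV cabling (finishes hour 11). The latest of these is hour 17, so registration desk setup runs hour 17 to 17 + 7 = hour 24.
Sound check needs all of registration desk setup (finishes hour 24); AV cabling (finishes hour 11); seating layout (finishes hour 17). That puts its earliest start at hour 24; it finishes at 24 + 5 = hour 29.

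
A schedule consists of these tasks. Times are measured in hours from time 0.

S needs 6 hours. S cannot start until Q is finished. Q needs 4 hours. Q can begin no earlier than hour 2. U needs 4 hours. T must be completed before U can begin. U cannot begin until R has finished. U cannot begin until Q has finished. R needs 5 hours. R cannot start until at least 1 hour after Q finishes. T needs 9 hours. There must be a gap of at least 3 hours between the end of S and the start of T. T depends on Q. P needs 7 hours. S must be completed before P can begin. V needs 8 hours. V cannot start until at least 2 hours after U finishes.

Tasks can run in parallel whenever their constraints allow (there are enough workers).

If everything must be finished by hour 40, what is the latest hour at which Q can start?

V must finish by hour 40; it takes 8 hours, so it must start by 40 − 8 = hour 32.
Since V (must start by hour 32, minus 2-hour gap → hour 30) depends on it, U must finish by hour 30. Backing off its 4-hour duration gives a latest start of hour 26.
Since U (must start by hour 26) depends on it, R must finish by hour 26. Backing off its 5-hour duration gives a latest start of hour 21.
P has no dependents, so it just needs to finish by hour 40. Starting by 40 − 7 = hour 33 achieves that.
T must finish before U (must start by hour 26). With a 9-hour duration, T must start by 26 − 9 = hour 17.
S has several dependents: P (must start by hour 33); T (must start by hour 17, minus 3-hour gap → hour 14). The earliest of those limits is hour 14, so S must start by 14 − 6 = hour 8.
Q has several dependents: R (must start by hour 21, minus 1-hour gap → hour 20); S (must start by hour 8); T (must start by hour 17); U (must start by hour 26). The earliest of those limits is hour 8, so Q must start by 8 − 4 = hour 4.

4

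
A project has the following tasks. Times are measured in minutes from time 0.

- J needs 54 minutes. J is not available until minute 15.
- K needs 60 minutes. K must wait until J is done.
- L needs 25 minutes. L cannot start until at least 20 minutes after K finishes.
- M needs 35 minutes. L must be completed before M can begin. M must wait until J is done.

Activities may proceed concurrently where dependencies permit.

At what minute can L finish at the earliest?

J cannot begin until its own release at minute 15. It runs from minute 15 to 15 + 54 = minute 69.
After J (finishes minute 69), K can start at minute 69 and finishes at minute 129.
After K (finishes minute 129, plus 20-minute gap → minute 149), L can start at minute 149 and finishes at minute 174.

174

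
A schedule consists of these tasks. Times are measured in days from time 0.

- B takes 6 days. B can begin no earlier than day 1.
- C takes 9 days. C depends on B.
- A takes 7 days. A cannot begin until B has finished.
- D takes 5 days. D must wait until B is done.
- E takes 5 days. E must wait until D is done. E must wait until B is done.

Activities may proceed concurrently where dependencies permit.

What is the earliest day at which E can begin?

12

After its own release at day 1, B can start at day 1 and finishes at day 7.
D cannot begin until B (finishes day 7). It runs from day 7 to 7 + 5 = day 12.
E waits on D (finishes day 12); B (finishes day 7). The latest of these is day 12, which is the earliest E can start.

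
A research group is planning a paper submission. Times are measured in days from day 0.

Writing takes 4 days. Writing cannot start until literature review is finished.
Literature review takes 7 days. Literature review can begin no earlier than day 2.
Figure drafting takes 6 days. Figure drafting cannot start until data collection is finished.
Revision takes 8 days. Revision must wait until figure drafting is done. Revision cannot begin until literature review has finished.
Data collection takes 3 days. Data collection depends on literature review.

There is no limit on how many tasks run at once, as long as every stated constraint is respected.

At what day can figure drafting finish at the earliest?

Literature review waits on its own release at day 2, so it starts at day 2 and finishes at 2 + 7 = day 9.
After literature review (finishes day 9), data collection can start at day 9 and finishes at day 12.
After data collection (finishes day 12), figure drafting can start at day 12 and finishes at day 18.

18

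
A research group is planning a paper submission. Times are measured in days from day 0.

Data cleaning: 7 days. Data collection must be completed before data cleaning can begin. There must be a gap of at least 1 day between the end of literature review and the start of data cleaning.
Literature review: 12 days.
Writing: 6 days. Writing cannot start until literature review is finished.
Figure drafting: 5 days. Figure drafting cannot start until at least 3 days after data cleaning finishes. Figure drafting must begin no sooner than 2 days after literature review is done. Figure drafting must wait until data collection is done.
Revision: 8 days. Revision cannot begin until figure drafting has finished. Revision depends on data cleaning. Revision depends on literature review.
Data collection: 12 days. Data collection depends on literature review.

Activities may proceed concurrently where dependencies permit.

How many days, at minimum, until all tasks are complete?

Literature review can start immediately at day 0; it finishes at day 12.
Writing cannot begin until literature review (finishes day 12). It runs from day 12 to 12 + 6 = day 18.
Data collection cannot begin until literature review (finishes day 12). It runs from day 12 to 12 + 12 = day 24.
Data cleaning needs all of data collection (finishes day 24); literature review (finishes day 12, plus 1-day gap → day 13). That puts its earliest start at day 24; it finishes at 24 + 7 = day 31.
Figure drafting needs all of data cleaning (finishes day 31, plus 3-day gap → day 34); literature review (finishes day 12, plus 2-day gap → day 14); data collection (finishes day 24). That puts its earliest start at day 34; it finishes at 34 + 5 = day 39.
For revision: figure drafting (finishes day 39); data cleaning (finishes day 31); literature review (finishes day 12). Taking the maximum gives a start of day 39, and it finishes at 39 + 8 = day 47.
All tasks are finished once the last one completes. Finish times: Literature review at 12, Data collection at 24, Data cleaning at 31, Figure drafting at 39, Writing at 18, Revision at 47. The latest is day 47.

47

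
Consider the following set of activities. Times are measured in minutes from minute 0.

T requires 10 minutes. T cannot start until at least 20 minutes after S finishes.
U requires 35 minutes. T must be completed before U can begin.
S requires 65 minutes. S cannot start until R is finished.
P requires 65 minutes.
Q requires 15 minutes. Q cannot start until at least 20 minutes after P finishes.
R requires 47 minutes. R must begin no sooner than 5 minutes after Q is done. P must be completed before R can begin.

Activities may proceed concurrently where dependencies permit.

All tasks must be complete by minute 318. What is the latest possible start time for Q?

Nothing follows U; the deadline of minute 318 is its only limit. It must start by 318 − 35 = minute 283.
T must finish before U (must start by minute 283). With a 10-minute duration, T must start by 283 − 10 = minute 273.
S feeds into T (must start by minute 273, minus 20-minute gap → minute 253); so S must finish by minute 253 and therefore start by minute 188.
R feeds into S (must start by minute 188); so R must finish by minute 188 and therefore start by minute 141.
Q has to be done before R (must start by minute 141, minus 5-minute gap → minute 136). That means finishing by minute 136, i.e. starting by 136 − 15 = minute 121.

121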